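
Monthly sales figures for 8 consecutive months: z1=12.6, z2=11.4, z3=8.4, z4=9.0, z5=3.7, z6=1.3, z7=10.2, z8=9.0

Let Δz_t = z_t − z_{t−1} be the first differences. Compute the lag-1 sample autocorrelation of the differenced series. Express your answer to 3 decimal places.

-0.175

First differences Δz: -1.2, -3.0, 0.6, -5.3, -2.4, 8.9, -1.2
Mean of differences = -0.5143
Numerator Σ(Δz_t−Δz̄)(Δz_{t+1}−Δz̄) = -21.5816
Denominator Σ(Δz_t−Δz̄)² = 123.4486
r_1(Δz) = -21.5816 / 123.4486 = -0.175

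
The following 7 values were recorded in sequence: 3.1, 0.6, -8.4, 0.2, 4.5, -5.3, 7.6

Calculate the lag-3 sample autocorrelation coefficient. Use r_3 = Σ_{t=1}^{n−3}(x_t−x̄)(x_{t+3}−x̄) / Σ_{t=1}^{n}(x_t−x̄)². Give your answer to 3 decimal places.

Mean x̄ = (3.1 + 0.6 − 8.4 + 0.2 + 4.5 − 5.3 + 7.6)/7 = 0.3286
Numerator Σ_{t=1}^{4}(x_t−x̄)(x_{t+3}−x̄) = 48.9704
Denominator Σ(x_t−x̄)² = 185.9143
r_3 = 48.9704 / 185.9143 = 0.263

0.263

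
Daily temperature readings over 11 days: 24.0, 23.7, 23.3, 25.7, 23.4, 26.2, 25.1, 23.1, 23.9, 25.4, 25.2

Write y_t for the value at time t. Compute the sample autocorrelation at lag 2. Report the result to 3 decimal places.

Mean ȳ = (24.0 + 23.7 + 23.3 + 25.7 + 23.4 + 26.2 + 25.1 + 23.1 + 23.9 + 25.4 + 25.2)/11 = 24.4545
Numerator Σ_{t=1}^{9}(y_t−ȳ)(y_{t+2}−ȳ) = -2.1205
Denominator Σ(y_t−ȳ)² = 11.8273
r_2 = -2.1205 / 11.8273 = -0.179

-0.179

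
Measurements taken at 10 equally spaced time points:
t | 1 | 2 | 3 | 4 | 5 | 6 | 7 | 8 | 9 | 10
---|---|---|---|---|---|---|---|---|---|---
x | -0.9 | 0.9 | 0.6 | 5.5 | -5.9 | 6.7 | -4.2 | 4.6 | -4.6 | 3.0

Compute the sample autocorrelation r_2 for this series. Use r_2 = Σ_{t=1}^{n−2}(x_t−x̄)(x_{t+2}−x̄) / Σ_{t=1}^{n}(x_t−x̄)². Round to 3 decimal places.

Mean x̄ = (-0.9 + 0.9 + 0.6 + 5.5 − 5.9 + 6.7 − 4.2 + 4.6 − 4.6 + 3.0)/10 = 0.5700
Numerator Σ_{t=1}^{8}(x_t−x̄)(x_{t+2}−x̄) = 121.6292
Denominator Σ(x_t−x̄)² = 177.6410
r_2 = 121.6292 / 177.6410 = 0.685

0.685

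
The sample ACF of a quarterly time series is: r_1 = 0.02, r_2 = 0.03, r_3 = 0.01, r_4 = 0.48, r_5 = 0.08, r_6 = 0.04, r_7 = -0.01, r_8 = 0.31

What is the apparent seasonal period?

The largest autocorrelation is r_4 = 0.48, with a weaker echo at lag 8 (0.31); the remaining lags stay at or below 0.08.
The dominant spike at lag 4 indicates a seasonal period of 4.

4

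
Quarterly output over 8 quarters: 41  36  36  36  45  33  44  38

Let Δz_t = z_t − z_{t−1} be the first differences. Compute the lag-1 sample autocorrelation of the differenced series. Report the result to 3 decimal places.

-0.746

First differences Δz: -5, 0, 0, 9, -12, 11, -6
Mean of differences = -0.4286
Numerator Σ(Δz_t−Δz̄)(Δz_{t+1}−Δz̄) = -302.7551
Denominator Σ(Δz_t−Δz̄)² = 405.7143
r_1(Δz) = -302.7551 / 405.7143 = -0.746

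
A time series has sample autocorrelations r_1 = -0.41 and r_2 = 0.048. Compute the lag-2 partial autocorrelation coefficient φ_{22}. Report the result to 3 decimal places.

φ_{22} = (r_2 − r_1²) / (1 − r_1²)
r_1² = (-0.41)² = 0.1681
Numerator = 0.048 − 0.1681 = -0.1201; denominator = 1 − 0.1681 = 0.8319
φ_{22} = -0.1201 / 0.8319 = -0.144

-0.144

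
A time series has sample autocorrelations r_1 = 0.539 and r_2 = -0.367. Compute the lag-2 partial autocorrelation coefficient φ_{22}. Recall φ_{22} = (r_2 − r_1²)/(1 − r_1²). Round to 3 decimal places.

-0.927

φ_{22} = (r_2 − r_1²) / (1 − r_1²)
r_1² = (0.539)² = 0.290521
Numerator = -0.367 − 0.2905 = -0.6575; denominator = 1 − 0.2905 = 0.7095
φ_{22} = -0.6575 / 0.7095 = -0.927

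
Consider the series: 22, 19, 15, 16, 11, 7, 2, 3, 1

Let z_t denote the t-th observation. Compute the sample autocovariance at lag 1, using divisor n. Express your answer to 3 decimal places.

Mean z̄ = (22 + 19 + 15 + 16 + 11 + 7 + 2 + 3 + 1)/9 = 10.6667
Σ_{t=1}^{8}(z_t−z̄)(z_{t+1}−z̄) = 326.5556
γ_1 = 326.5556 / 9 = 36.284

36.284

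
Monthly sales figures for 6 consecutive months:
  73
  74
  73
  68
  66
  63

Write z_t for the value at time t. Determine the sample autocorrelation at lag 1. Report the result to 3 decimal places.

0.534

Mean z̄ = (73 + 74 + 73 + 68 + 66 + 63)/6 = 69.5000
Deviations from mean: 3.5000, 4.5000, 3.5000, -1.5000, -3.5000, -6.5000
Σ(z_t−z̄)(z_{t+1}−z̄) = (15.7500) + (15.7500) + (-5.2500) + (5.2500) + (22.7500) = 54.2500
Denominator Σ(z_t−z̄)² = 101.5000
r_1 = 54.2500 / 101.5000 = 0.534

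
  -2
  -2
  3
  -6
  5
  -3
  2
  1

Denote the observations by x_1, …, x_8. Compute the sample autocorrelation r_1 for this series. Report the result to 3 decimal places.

Mean x̄ = (-2 − 2 + 3 − 6 + 5 − 3 + 2 + 1)/8 = -0.2500
Deviations from mean: -1.7500, -1.7500, 3.2500, -5.7500, 5.2500, -2.7500, 2.2500, 1.2500
Σ(x_t−x̄)(x_{t+1}−x̄) = (3.0625) + (-5.6875) + (-18.6875) + (-30.1875) + (-14.4375) + (-6.1875) + (2.8125) = -69.3125
Denominator Σ(x_t−x̄)² = 91.5000
r_1 = -69.3125 / 91.5000 = -0.758

-0.758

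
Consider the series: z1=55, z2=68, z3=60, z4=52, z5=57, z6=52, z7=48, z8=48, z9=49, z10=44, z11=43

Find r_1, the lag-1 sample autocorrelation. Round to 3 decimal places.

Mean z̄ = (55 + 68 + 60 + 52 + 57 + 52 + 48 + 48 + 49 + 44 + 43)/11 = 52.3636
Numerator Σ_{t=1}^{10}(z_t−z̄)(z_{t+1}−z̄) = 296.2314
Denominator Σ(z_t−z̄)² = 538.5455
r_1 = 296.2314 / 538.5455 = 0.550

0.550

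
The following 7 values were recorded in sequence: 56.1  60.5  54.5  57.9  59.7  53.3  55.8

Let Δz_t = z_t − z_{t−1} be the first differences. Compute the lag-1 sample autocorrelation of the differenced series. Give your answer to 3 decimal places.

-0.584

First differences Δz: 4.4, -6.0, 3.4, 1.8, -6.4, 2.5
Mean of differences = -0.0500
Numerator Σ(Δz_t−Δz̄)(Δz_{t+1}−Δz̄) = -68.5625
Denominator Σ(Δz_t−Δz̄)² = 117.3550
r_1(Δz) = -68.5625 / 117.3550 = -0.584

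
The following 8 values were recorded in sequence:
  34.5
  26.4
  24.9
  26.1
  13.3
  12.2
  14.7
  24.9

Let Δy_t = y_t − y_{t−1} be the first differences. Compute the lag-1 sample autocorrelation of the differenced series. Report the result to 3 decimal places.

0.042

First differences Δy: -8.1, -1.5, 1.2, -12.8, -1.1, 2.5, 10.2
Mean of differences = -1.3714
Numerator Σ(Δy_t−Δȳ)(Δy_{t+1}−Δȳ) = 13.8935
Denominator Σ(Δy_t−Δȳ)² = 331.4743
r_1(Δy) = 13.8935 / 331.4743 = 0.042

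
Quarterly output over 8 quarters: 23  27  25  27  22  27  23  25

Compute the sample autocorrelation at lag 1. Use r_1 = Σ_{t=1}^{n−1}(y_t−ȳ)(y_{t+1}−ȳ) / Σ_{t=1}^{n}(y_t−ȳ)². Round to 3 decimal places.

Mean ȳ = (23 + 27 + 25 + 27 + 22 + 27 + 23 + 25)/8 = 24.8750
Deviations from mean: -1.8750, 2.1250, 0.1250, 2.1250, -2.8750, 2.1250, -1.8750, 0.1250
Numerator Σ_{t=1}^{7}(y_t−ȳ)(y_{t+1}−ȳ) = -19.8906
Denominator Σ(y_t−ȳ)² = 28.8750
r_1 = -19.8906 / 28.8750 = -0.689

-0.689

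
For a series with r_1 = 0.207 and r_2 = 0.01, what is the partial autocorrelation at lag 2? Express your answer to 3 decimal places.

φ_{22} = (r_2 − r_1²) / (1 − r_1²)
r_1² = (0.207)² = 0.042849
Numerator = 0.01 − 0.0428 = -0.0328; denominator = 1 − 0.0428 = 0.9572
φ_{22} = -0.0328 / 0.9572 = -0.034

-0.034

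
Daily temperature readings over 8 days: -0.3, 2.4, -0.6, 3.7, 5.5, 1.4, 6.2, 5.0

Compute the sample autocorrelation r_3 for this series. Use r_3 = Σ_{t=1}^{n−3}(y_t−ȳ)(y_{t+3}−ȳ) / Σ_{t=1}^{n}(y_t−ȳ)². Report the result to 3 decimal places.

Mean ȳ = (-0.3 + 2.4 − 0.6 + 3.7 + 5.5 + 1.4 + 6.2 + 5.0)/8 = 2.9125
Numerator Σ_{t=1}^{5}(y_t−ȳ)(y_{t+3}−ȳ) = 9.4470
Denominator Σ(y_t−ȳ)² = 47.6888
r_3 = 9.4470 / 47.6888 = 0.198

0.198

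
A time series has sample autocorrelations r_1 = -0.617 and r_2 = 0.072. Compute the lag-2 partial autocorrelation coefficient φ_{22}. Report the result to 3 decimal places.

φ_{22} = (r_2 − r_1²) / (1 − r_1²)
r_1² = (-0.617)² = 0.380689
Numerator = 0.072 − 0.3807 = -0.3087; denominator = 1 − 0.3807 = 0.6193
φ_{22} = -0.3087 / 0.6193 = -0.498

-0.498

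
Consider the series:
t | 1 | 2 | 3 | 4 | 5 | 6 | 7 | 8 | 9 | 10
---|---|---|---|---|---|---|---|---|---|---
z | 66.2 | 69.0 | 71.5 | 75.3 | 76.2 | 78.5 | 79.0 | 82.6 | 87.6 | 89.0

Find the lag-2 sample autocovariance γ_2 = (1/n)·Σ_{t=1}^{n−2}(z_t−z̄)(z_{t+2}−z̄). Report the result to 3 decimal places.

16.903

Mean z̄ = (66.2 + 69.0 + 71.5 + 75.3 + 76.2 + 78.5 + 79.0 + 82.6 + 87.6 + 89.0)/10 = 77.4900
Σ_{t=1}^{8}(z_t−z̄)(z_{t+2}−z̄) = 169.0308
γ_2 = 169.0308 / 10 = 16.903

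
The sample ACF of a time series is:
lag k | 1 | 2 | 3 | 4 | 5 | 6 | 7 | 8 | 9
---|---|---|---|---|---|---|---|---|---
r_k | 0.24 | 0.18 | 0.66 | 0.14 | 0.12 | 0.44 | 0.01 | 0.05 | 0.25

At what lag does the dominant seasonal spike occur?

3

The largest autocorrelation is r_3 = 0.66, with weaker echoes at lags 6 (0.44) and 9 (0.25); the remaining lags stay at or below 0.24. The elevated value at lag 1 (0.24), dropping to 0.18 at lag 2, reflects decaying short-term dependence rather than seasonality.
The dominant spike at lag 3 indicates a seasonal period of 3.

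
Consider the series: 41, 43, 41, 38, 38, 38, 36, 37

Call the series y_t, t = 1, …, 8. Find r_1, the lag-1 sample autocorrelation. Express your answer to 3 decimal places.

Mean ȳ = (41 + 43 + 41 + 38 + 38 + 38 + 36 + 37)/8 = 39.0000
Σ(y_t−ȳ)(y_{t+1}−ȳ) = (8.0000) + (8.0000) + (-2.0000) + (1.0000) + (1.0000) + (3.0000) + (6.0000) = 25.0000
Denominator Σ(y_t−ȳ)² = 40.0000
r_1 = 25.0000 / 40.0000 = 0.625

0.625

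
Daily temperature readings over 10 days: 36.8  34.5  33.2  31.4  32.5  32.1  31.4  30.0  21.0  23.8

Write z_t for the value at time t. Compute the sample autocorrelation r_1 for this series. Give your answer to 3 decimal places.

Mean z̄ = (36.8 + 34.5 + 33.2 + 31.4 + 32.5 + 32.1 + 31.4 + 30.0 + 21.0 + 23.8)/10 = 30.6700
Numerator Σ_{t=1}^{9}(z_t−z̄)(z_{t+1}−z̄) = 112.4341
Denominator Σ(z_t−z̄)² = 206.2610
r_1 = 112.4341 / 206.2610 = 0.545

0.545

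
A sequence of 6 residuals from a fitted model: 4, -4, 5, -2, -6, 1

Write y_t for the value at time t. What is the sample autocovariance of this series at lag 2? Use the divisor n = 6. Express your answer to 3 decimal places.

Mean ȳ = (4 − 4 + 5 − 2 − 6 + 1)/6 = -0.3333
Σ_{t=1}^{4}(y_t−ȳ)(y_{t+2}−ȳ) = -3.2222
γ_2 = -3.2222 / 6 = -0.537

-0.537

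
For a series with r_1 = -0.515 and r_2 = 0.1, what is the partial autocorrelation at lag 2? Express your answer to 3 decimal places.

-0.225

φ_{22} = (r_2 − r_1²) / (1 − r_1²)
r_1² = (-0.515)² = 0.265225
Numerator = 0.1 − 0.2652 = -0.1652; denominator = 1 − 0.2652 = 0.7348
φ_{22} = -0.1652 / 0.7348 = -0.225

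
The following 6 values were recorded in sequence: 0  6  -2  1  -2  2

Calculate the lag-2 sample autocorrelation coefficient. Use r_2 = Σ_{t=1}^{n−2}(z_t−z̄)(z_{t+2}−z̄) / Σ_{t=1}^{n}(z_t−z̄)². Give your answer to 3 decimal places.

Mean z̄ = (0 + 6 − 2 + 1 − 2 + 2)/6 = 0.8333
Σ(z_t−z̄)(z_{t+2}−z̄) = (2.3611) + (0.8611) + (8.0278) + (0.1944) = 11.4444
Denominator Σ(z_t−z̄)² = 44.8333
r_2 = 11.4444 / 44.8333 = 0.255

0.255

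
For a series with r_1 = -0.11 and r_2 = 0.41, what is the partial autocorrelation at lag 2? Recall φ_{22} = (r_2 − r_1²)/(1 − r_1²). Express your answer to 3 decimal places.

0.403

φ_{22} = (r_2 − r_1²) / (1 − r_1²)
r_1² = (-0.11)² = 0.0121
Numerator = 0.41 − 0.0121 = 0.3979; denominator = 1 − 0.0121 = 0.9879
φ_{22} = 0.3979 / 0.9879 = 0.403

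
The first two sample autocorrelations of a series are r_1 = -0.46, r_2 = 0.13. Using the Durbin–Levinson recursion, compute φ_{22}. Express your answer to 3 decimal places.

φ_{22} = (r_2 − r_1²) / (1 − r_1²)
r_1² = (-0.46)² = 0.2116
Numerator = 0.13 − 0.2116 = -0.0816; denominator = 1 − 0.2116 = 0.7884
φ_{22} = -0.0816 / 0.7884 = -0.104

-0.104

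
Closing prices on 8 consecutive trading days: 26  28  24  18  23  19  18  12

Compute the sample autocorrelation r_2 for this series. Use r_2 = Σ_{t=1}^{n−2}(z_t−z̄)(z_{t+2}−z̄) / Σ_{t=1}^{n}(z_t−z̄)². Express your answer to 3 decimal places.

Mean z̄ = (26 + 28 + 24 + 18 + 23 + 19 + 18 + 12)/8 = 21.0000
Deviations from mean: 5.0000, 7.0000, 3.0000, -3.0000, 2.0000, -2.0000, -3.0000, -9.0000
Numerator Σ_{t=1}^{6}(z_t−z̄)(z_{t+2}−z̄) = 18.0000
Denominator Σ(z_t−z̄)² = 190.0000
r_2 = 18.0000 / 190.0000 = 0.095

0.095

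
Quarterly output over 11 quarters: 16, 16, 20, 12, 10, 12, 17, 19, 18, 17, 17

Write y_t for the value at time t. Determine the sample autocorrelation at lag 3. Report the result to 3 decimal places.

Mean ȳ = (16 + 16 + 20 + 12 + 10 + 12 + 17 + 19 + 18 + 17 + 17)/11 = 15.8182
Numerator Σ_{t=1}^{8}(y_t−ȳ)(y_{t+3}−ȳ) = -43.9174
Denominator Σ(y_t−ȳ)² = 99.6364
r_3 = -43.9174 / 99.6364 = -0.441

-0.441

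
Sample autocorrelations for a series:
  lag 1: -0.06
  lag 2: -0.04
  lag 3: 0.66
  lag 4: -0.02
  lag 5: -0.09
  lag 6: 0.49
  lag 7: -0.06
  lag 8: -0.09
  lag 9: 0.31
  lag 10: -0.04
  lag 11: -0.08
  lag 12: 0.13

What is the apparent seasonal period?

The largest autocorrelation is r_3 = 0.66, with weaker echoes at lags 6 (0.49) and 9 (0.31); the remaining lags stay at or below 0.13.
The dominant spike at lag 3 indicates a seasonal period of 3.

3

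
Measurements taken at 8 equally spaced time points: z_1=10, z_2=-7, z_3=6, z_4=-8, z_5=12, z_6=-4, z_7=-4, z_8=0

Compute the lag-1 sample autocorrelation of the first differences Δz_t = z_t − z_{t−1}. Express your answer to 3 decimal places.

First differences Δz: -17, 13, -14, 20, -16, 0, 4
Mean of differences = -1.4286
Numerator Σ(Δz_t−Δz̄)(Δz_{t+1}−Δz̄) = -1000.7551
Denominator Σ(Δz_t−Δz̄)² = 1311.7143
r_1(Δz) = -1000.7551 / 1311.7143 = -0.763

-0.763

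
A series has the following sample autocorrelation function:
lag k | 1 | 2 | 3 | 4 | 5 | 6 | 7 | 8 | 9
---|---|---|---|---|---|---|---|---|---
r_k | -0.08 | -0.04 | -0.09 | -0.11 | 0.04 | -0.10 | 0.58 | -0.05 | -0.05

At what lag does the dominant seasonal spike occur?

7

The largest autocorrelation is r_7 = 0.58; the remaining lags stay at or below 0.04.
The dominant spike at lag 7 indicates a seasonal period of 7.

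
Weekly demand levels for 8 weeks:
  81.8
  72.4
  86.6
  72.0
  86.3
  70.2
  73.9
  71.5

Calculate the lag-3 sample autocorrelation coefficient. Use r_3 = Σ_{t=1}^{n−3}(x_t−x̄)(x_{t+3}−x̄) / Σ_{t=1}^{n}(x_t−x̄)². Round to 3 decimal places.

-0.501

Mean x̄ = (81.8 + 72.4 + 86.6 + 72.0 + 86.3 + 70.2 + 73.9 + 71.5)/8 = 76.8375
Numerator Σ_{t=1}^{5}(x_t−x̄)(x_{t+3}−x̄) = -167.0905
Denominator Σ(x_t−x̄)² = 333.7388
r_3 = -167.0905 / 333.7388 = -0.501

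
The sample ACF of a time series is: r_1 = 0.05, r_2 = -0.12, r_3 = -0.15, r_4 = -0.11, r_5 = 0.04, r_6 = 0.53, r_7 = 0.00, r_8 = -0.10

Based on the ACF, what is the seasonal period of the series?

6

The largest autocorrelation is r_6 = 0.53; the remaining lags stay at or below 0.05.
The dominant spike at lag 6 indicates a seasonal period of 6.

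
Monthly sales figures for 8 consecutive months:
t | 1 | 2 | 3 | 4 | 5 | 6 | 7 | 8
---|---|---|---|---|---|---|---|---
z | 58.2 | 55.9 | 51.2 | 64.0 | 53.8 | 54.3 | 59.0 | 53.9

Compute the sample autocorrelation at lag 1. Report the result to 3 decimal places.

-0.571

Mean z̄ = (58.2 + 55.9 + 51.2 + 64.0 + 53.8 + 54.3 + 59.0 + 53.9)/8 = 56.2875
Numerator Σ_{t=1}^{7}(z_t−z̄)(z_{t+1}−z̄) = -64.1152
Denominator Σ(z_t−z̄)² = 112.3688
r_1 = -64.1152 / 112.3688 = -0.571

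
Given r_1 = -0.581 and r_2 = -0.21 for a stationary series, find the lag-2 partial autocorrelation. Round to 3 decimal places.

-0.827

φ_{22} = (r_2 − r_1²) / (1 − r_1²)
r_1² = (-0.581)² = 0.337561
Numerator = -0.21 − 0.3376 = -0.5476; denominator = 1 − 0.3376 = 0.6624
φ_{22} = -0.5476 / 0.6624 = -0.827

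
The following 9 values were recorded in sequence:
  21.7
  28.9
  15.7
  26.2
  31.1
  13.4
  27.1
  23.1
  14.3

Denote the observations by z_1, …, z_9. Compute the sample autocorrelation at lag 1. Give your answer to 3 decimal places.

-0.471

Mean z̄ = (21.7 + 28.9 + 15.7 + 26.2 + 31.1 + 13.4 + 27.1 + 23.1 + 14.3)/9 = 22.3889
Numerator Σ_{t=1}^{8}(z_t−z̄)(z_{t+1}−z̄) = -163.3835
Denominator Σ(z_t−z̄)² = 346.9489
r_1 = -163.3835 / 346.9489 = -0.471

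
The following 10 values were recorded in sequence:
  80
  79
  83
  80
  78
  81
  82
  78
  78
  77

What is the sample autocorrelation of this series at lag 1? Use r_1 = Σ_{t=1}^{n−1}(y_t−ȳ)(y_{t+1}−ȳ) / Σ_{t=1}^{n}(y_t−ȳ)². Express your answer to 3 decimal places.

0.071

Mean ȳ = (80 + 79 + 83 + 80 + 78 + 81 + 82 + 78 + 78 + 77)/10 = 79.6000
Numerator Σ_{t=1}^{9}(y_t−ȳ)(y_{t+1}−ȳ) = 2.4400
Denominator Σ(y_t−ȳ)² = 34.4000
r_1 = 2.4400 / 34.4000 = 0.071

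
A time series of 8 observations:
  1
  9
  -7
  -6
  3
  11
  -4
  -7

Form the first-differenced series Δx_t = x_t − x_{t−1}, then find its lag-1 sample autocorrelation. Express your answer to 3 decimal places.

-0.223

First differences Δx: 8, -16, 1, 9, 8, -15, -3
Mean of differences = -1.1429
Numerator Σ(Δx_t−Δx̄)(Δx_{t+1}−Δx̄) = -154.1633
Denominator Σ(Δx_t−Δx̄)² = 690.8571
r_1(Δx) = -154.1633 / 690.8571 = -0.223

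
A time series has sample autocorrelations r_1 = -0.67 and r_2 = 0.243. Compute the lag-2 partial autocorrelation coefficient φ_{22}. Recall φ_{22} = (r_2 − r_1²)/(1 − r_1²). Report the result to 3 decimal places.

φ_{22} = (r_2 − r_1²) / (1 − r_1²)
r_1² = (-0.67)² = 0.4489
Numerator = 0.243 − 0.4489 = -0.2059; denominator = 1 − 0.4489 = 0.5511
φ_{22} = -0.2059 / 0.5511 = -0.374

-0.374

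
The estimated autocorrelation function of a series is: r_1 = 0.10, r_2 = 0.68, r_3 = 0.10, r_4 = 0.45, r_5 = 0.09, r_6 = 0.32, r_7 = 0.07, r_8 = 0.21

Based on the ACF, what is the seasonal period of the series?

The largest autocorrelation is r_2 = 0.68, with weaker echoes at lags 4 (0.45), 6 (0.32) and 8 (0.21); the remaining lags stay at or below 0.10.
The dominant spike at lag 2 indicates a seasonal period of 2.

2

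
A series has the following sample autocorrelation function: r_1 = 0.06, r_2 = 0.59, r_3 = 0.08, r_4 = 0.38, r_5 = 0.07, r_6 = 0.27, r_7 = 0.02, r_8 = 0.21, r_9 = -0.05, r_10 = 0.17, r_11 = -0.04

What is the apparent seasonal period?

The largest autocorrelation is r_2 = 0.59, with weaker echoes at lags 4 (0.38), 6 (0.27), 8 (0.21) and 10 (0.17); the remaining lags stay at or below 0.08.
The dominant spike at lag 2 indicates a seasonal period of 2.

2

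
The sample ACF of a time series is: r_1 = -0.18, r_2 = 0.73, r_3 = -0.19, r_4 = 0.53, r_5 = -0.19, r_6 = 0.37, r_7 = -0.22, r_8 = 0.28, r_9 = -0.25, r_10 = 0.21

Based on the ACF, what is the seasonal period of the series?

2

The largest autocorrelation is r_2 = 0.73, with weaker echoes at lags 4 (0.53), 6 (0.37), 8 (0.28) and 10 (0.21); the remaining lags stay at or below -0.18.
The dominant spike at lag 2 indicates a seasonal period of 2.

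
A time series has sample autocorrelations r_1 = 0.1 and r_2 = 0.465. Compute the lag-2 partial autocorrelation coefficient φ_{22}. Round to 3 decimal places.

0.460

φ_{22} = (r_2 − r_1²) / (1 − r_1²)
r_1² = (0.1)² = 0.01
Numerator = 0.465 − 0.0100 = 0.4550; denominator = 1 − 0.0100 = 0.9900
φ_{22} = 0.4550 / 0.9900 = 0.460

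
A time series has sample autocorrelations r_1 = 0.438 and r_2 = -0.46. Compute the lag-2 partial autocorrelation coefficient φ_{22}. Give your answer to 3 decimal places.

φ_{22} = (r_2 − r_1²) / (1 − r_1²)
r_1² = (0.438)² = 0.191844
Numerator = -0.46 − 0.1918 = -0.6518; denominator = 1 − 0.1918 = 0.8082
φ_{22} = -0.6518 / 0.8082 = -0.807

-0.807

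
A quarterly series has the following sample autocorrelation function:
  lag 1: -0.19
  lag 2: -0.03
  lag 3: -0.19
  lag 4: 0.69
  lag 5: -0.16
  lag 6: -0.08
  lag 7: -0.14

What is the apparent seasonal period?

The largest autocorrelation is r_4 = 0.69; the remaining lags stay at or below -0.03.
The dominant spike at lag 4 indicates a seasonal period of 4.

4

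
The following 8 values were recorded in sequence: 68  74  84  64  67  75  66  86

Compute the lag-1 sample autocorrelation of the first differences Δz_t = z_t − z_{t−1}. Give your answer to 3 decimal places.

-0.397

First differences Δz: 6, 10, -20, 3, 8, -9, 20
Mean of differences = 2.5714
Numerator Σ(Δz_t−Δz̄)(Δz_{t+1}−Δz̄) = -414.0408
Denominator Σ(Δz_t−Δz̄)² = 1043.7143
r_1(Δz) = -414.0408 / 1043.7143 = -0.397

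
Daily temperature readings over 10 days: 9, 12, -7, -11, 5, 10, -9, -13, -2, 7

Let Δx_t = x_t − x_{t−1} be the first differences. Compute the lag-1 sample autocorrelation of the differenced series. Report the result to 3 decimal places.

0.054

First differences Δx: 3, -19, -4, 16, 5, -19, -4, 11, 9
Mean of differences = -0.2222
Numerator Σ(Δx_t−Δx̄)(Δx_{t+1}−Δx̄) = 67.8395
Denominator Σ(Δx_t−Δx̄)² = 1245.5556
r_1(Δx) = 67.8395 / 1245.5556 = 0.054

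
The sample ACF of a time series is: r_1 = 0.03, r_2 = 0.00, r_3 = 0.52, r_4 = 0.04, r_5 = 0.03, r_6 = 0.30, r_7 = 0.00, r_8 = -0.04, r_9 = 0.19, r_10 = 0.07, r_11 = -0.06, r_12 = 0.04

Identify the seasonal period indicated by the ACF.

The largest autocorrelation is r_3 = 0.52, with weaker echoes at lags 6 (0.30) and 9 (0.19); the remaining lags stay at or below 0.07.
The dominant spike at lag 3 indicates a seasonal period of 3.

3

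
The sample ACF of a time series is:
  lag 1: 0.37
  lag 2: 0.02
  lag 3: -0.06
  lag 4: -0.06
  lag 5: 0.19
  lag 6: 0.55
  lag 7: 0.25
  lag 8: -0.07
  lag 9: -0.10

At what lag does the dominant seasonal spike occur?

The largest autocorrelation is r_6 = 0.55; the remaining lags stay at or below 0.37. The elevated value at lag 1 (0.37), dropping to 0.02 at lag 2, reflects decaying short-term dependence rather than seasonality.
The dominant spike at lag 6 indicates a seasonal period of 6.

6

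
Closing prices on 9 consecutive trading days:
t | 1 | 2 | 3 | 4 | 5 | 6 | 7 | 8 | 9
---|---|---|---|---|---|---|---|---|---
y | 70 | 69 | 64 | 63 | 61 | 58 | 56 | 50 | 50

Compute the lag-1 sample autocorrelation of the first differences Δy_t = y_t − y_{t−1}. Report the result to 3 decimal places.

First differences Δy: -1, -5, -1, -2, -3, -2, -6, 0
Mean of differences = -2.5000
Numerator Σ(Δy_t−Δȳ)(Δy_{t+1}−Δȳ) = -17.7500
Denominator Σ(Δy_t−Δȳ)² = 30.0000
r_1(Δy) = -17.7500 / 30.0000 = -0.592

-0.592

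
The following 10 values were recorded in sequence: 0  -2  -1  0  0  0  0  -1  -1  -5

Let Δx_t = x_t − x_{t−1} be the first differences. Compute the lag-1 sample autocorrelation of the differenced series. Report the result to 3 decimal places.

-0.037

First differences Δx: -2, 1, 1, 0, 0, 0, -1, 0, -4
Mean of differences = -0.5556
Numerator Σ(Δx_t−Δx̄)(Δx_{t+1}−Δx̄) = -0.7531
Denominator Σ(Δx_t−Δx̄)² = 20.2222
r_1(Δx) = -0.7531 / 20.2222 = -0.037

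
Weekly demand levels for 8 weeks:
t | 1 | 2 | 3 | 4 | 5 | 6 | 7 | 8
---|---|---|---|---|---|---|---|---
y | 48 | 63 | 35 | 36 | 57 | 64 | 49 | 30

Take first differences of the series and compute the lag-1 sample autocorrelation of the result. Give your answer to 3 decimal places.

First differences Δy: 15, -28, 1, 21, 7, -15, -19
Mean of differences = -2.5714
Numerator Σ(Δy_t−Δȳ)(Δy_{t+1}−Δȳ) = -142.6122
Denominator Σ(Δy_t−Δȳ)² = 2039.7143
r_1(Δy) = -142.6122 / 2039.7143 = -0.070

-0.070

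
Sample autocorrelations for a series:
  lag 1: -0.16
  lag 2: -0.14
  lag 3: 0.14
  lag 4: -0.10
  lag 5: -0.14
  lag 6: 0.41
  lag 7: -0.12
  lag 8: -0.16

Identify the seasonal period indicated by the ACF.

6

The largest autocorrelation is r_6 = 0.41; the remaining lags stay at or below 0.14.
The dominant spike at lag 6 indicates a seasonal period of 6.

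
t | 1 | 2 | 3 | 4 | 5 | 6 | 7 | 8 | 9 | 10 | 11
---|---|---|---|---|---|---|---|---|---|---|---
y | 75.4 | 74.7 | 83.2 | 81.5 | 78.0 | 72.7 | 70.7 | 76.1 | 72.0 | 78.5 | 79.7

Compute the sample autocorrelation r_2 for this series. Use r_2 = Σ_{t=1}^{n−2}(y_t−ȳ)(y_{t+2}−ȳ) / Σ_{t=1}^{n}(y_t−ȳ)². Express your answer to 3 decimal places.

-0.135

Mean ȳ = (75.4 + 74.7 + 83.2 + 81.5 + 78.0 + 72.7 + 70.7 + 76.1 + 72.0 + 78.5 + 79.7)/11 = 76.5909
Numerator Σ_{t=1}^{9}(y_t−ȳ)(y_{t+2}−ȳ) = -21.4983
Denominator Σ(y_t−ȳ)² = 159.2291
r_2 = -21.4983 / 159.2291 = -0.135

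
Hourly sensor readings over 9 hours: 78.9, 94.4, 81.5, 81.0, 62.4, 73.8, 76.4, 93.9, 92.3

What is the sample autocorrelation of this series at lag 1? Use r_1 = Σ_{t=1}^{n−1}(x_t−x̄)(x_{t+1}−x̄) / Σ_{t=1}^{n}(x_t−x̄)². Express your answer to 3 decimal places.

0.262

Mean x̄ = (78.9 + 94.4 + 81.5 + 81.0 + 62.4 + 73.8 + 76.4 + 93.9 + 92.3)/9 = 81.6222
Numerator Σ_{t=1}^{8}(x_t−x̄)(x_{t+1}−x̄) = 233.8828
Denominator Σ(x_t−x̄)² = 893.7956
r_1 = 233.8828 / 893.7956 = 0.262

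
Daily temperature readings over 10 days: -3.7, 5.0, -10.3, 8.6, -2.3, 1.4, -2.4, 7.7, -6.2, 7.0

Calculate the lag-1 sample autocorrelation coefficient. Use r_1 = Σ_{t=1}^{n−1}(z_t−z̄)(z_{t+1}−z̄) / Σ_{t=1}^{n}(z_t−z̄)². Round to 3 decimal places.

Mean z̄ = (-3.7 + 5.0 − 10.3 + 8.6 − 2.3 + 1.4 − 2.4 + 7.7 − 6.2 + 7.0)/10 = 0.4800
Numerator Σ_{t=1}^{9}(z_t−z̄)(z_{t+1}−z̄) = -295.5104
Denominator Σ(z_t−z̄)² = 376.1760
r_1 = -295.5104 / 376.1760 = -0.786

-0.786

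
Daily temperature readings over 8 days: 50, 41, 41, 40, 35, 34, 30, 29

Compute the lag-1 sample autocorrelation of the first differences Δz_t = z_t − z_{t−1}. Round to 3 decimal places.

First differences Δz: -9, 0, -1, -5, -1, -4, -1
Mean of differences = -3.0000
Numerator Σ(Δz_t−Δz̄)(Δz_{t+1}−Δz̄) = -24.0000
Denominator Σ(Δz_t−Δz̄)² = 62.0000
r_1(Δz) = -24.0000 / 62.0000 = -0.387

-0.387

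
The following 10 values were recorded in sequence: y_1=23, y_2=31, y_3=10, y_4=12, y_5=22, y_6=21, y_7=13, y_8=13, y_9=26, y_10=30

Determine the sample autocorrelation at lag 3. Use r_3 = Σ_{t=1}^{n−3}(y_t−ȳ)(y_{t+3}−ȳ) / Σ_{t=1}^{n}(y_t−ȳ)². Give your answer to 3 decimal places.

-0.062

Mean ȳ = (23 + 31 + 10 + 12 + 22 + 21 + 13 + 13 + 26 + 30)/10 = 20.1000
Numerator Σ_{t=1}^{7}(y_t−ȳ)(y_{t+3}−ȳ) = -32.8300
Denominator Σ(y_t−ȳ)² = 532.9000
r_3 = -32.8300 / 532.9000 = -0.062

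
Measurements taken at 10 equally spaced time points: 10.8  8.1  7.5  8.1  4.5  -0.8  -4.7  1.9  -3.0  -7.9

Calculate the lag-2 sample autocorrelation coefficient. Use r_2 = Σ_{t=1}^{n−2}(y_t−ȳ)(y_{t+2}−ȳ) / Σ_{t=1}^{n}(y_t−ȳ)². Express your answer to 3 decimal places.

0.270

Mean ȳ = (10.8 + 8.1 + 7.5 + 8.1 + 4.5 − 0.8 − 4.7 + 1.9 − 3.0 − 7.9)/10 = 2.4500
Numerator Σ_{t=1}^{8}(y_t−ȳ)(y_{t+2}−ȳ) = 97.8700
Denominator Σ(y_t−ȳ)² = 362.0850
r_2 = 97.8700 / 362.0850 = 0.270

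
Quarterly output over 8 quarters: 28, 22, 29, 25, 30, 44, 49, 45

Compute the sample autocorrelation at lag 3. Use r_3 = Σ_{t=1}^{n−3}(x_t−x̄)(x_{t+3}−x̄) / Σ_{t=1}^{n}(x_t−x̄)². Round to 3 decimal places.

-0.170

Mean x̄ = (28 + 22 + 29 + 25 + 30 + 44 + 49 + 45)/8 = 34.0000
Σ(x_t−x̄)(x_{t+3}−x̄) = (54.0000) + (48.0000) + (-50.0000) + (-135.0000) + (-44.0000) = -127.0000
Denominator Σ(x_t−x̄)² = 748.0000
r_3 = -127.0000 / 748.0000 = -0.170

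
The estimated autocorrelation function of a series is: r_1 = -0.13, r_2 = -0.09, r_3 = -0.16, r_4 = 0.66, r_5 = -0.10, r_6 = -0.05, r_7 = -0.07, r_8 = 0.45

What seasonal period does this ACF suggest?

4

The largest autocorrelation is r_4 = 0.66, with a weaker echo at lag 8 (0.45); the remaining lags stay at or below -0.05.
The dominant spike at lag 4 indicates a seasonal period of 4.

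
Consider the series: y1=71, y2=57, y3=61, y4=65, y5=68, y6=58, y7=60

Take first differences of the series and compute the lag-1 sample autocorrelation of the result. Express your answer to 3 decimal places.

-0.248

First differences Δy: -14, 4, 4, 3, -10, 2
Mean of differences = -1.8333
Numerator Σ(Δy_t−Δȳ)(Δy_{t+1}−Δȳ) = -79.5278
Denominator Σ(Δy_t−Δȳ)² = 320.8333
r_1(Δy) = -79.5278 / 320.8333 = -0.248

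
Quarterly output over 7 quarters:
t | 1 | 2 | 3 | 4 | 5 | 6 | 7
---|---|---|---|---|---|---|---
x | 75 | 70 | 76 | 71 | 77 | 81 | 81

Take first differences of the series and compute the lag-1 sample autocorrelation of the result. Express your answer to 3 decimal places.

-0.591

First differences Δx: -5, 6, -5, 6, 4, 0
Mean of differences = 1.0000
Numerator Σ(Δx_t−Δx̄)(Δx_{t+1}−Δx̄) = -78.0000
Denominator Σ(Δx_t−Δx̄)² = 132.0000
r_1(Δx) = -78.0000 / 132.0000 = -0.591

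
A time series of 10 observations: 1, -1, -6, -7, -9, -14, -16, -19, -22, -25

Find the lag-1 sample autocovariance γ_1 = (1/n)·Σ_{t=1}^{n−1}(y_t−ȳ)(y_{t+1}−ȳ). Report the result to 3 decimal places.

Mean ȳ = (1 − 1 − 6 − 7 − 9 − 14 − 16 − 19 − 22 − 25)/10 = -11.8000
Σ_{t=1}^{9}(y_t−ȳ)(y_{t+1}−ȳ) = 483.5600
γ_1 = 483.5600 / 10 = 48.356

48.356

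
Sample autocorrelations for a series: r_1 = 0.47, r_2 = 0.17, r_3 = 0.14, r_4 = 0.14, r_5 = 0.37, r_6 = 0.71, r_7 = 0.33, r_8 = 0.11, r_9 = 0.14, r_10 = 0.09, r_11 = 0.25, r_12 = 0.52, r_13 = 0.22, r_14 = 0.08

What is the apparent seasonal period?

The largest autocorrelation is r_6 = 0.71, with a weaker echo at lag 12 (0.52); the remaining lags stay at or below 0.47. The elevated value at lag 1 (0.47), dropping to 0.17 at lag 2, reflects decaying short-term dependence rather than seasonality.
The dominant spike at lag 6 indicates a seasonal period of 6.

6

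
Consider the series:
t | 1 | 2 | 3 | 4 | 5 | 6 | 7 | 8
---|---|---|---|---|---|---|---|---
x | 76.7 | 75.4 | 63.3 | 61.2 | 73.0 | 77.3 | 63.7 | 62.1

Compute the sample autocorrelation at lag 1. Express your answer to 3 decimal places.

Mean x̄ = (76.7 + 75.4 + 63.3 + 61.2 + 73.0 + 77.3 + 63.7 + 62.1)/8 = 69.0875
Σ(x_t−x̄)(x_{t+1}−x̄) = (48.0539) + (-36.5336) + (45.6489) + (-30.8598) + (32.1314) + (-44.2448) + (37.6452) = 51.8411
Denominator Σ(x_t−x̄)² = 354.1088
r_1 = 51.8411 / 354.1088 = 0.146

0.146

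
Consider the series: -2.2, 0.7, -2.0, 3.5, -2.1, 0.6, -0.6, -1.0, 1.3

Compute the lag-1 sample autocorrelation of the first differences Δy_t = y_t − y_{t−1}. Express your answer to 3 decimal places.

First differences Δy: 2.9, -2.7, 5.5, -5.6, 2.7, -1.2, -0.4, 2.3
Mean of differences = 0.4375
Numerator Σ(Δy_t−Δȳ)(Δy_{t+1}−Δȳ) = -71.7277
Denominator Σ(Δy_t−Δȳ)² = 89.9588
r_1(Δy) = -71.7277 / 89.9588 = -0.797

-0.797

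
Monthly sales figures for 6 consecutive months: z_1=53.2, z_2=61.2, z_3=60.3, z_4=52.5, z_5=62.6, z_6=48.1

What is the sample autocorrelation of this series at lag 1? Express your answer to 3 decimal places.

-0.506

Mean z̄ = (53.2 + 61.2 + 60.3 + 52.5 + 62.6 + 48.1)/6 = 56.3167
Σ(z_t−z̄)(z_{t+1}−z̄) = (-15.2197) + (19.4519) + (-15.2031) + (-23.9814) + (-51.6281) = -86.5803
Denominator Σ(z_t−z̄)² = 170.9883
r_1 = -86.5803 / 170.9883 = -0.506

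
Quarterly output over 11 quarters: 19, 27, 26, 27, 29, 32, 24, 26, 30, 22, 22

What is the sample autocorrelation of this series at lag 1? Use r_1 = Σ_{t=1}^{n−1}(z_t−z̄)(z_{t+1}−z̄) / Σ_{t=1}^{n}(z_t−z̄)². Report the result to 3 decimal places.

0.024

Mean z̄ = (19 + 27 + 26 + 27 + 29 + 32 + 24 + 26 + 30 + 22 + 22)/11 = 25.8182
Numerator Σ_{t=1}^{10}(z_t−z̄)(z_{t+1}−z̄) = 3.6033
Denominator Σ(z_t−z̄)² = 147.6364
r_1 = 3.6033 / 147.6364 = 0.024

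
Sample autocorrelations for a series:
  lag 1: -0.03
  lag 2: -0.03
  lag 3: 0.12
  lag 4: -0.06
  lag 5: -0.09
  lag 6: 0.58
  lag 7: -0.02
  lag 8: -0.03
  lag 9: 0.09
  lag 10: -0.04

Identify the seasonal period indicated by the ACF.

6

The largest autocorrelation is r_6 = 0.58; the remaining lags stay at or below 0.12.
The dominant spike at lag 6 indicates a seasonal period of 6.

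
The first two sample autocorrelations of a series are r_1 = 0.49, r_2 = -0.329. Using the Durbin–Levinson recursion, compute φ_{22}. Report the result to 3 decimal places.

φ_{22} = (r_2 − r_1²) / (1 − r_1²)
r_1² = (0.49)² = 0.2401
Numerator = -0.329 − 0.2401 = -0.5691; denominator = 1 − 0.2401 = 0.7599
φ_{22} = -0.5691 / 0.7599 = -0.749

-0.749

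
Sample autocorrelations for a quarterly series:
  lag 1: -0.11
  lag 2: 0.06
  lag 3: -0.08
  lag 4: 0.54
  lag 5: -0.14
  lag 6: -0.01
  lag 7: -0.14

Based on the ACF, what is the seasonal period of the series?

The largest autocorrelation is r_4 = 0.54; the remaining lags stay at or below 0.06.
The dominant spike at lag 4 indicates a seasonal period of 4.

4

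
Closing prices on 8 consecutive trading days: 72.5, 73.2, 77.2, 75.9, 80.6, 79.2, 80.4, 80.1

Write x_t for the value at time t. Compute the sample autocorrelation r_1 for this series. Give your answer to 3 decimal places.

0.491

Mean x̄ = (72.5 + 73.2 + 77.2 + 75.9 + 80.6 + 79.2 + 80.4 + 80.1)/8 = 77.3875
Numerator Σ_{t=1}^{7}(x_t−x̄)(x_{t+1}−x̄) = 36.2061
Denominator Σ(x_t−x̄)² = 73.7088
r_1 = 36.2061 / 73.7088 = 0.491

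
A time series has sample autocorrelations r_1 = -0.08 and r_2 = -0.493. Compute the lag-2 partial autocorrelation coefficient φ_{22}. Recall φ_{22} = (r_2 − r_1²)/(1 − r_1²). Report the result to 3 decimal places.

φ_{22} = (r_2 − r_1²) / (1 − r_1²)
r_1² = (-0.08)² = 0.0064
Numerator = -0.493 − 0.0064 = -0.4994; denominator = 1 − 0.0064 = 0.9936
φ_{22} = -0.4994 / 0.9936 = -0.503

-0.503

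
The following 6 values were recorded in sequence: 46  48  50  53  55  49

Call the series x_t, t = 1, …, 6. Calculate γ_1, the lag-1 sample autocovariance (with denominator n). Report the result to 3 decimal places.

Mean x̄ = (46 + 48 + 50 + 53 + 55 + 49)/6 = 50.1667
Deviations: -4.1667, -2.1667, -0.1667, 2.8333, 4.8333, -1.1667
Σ_{t=1}^{5}(x_t−x̄)(x_{t+1}−x̄) = 16.9722
γ_1 = 16.9722 / 6 = 2.829

2.829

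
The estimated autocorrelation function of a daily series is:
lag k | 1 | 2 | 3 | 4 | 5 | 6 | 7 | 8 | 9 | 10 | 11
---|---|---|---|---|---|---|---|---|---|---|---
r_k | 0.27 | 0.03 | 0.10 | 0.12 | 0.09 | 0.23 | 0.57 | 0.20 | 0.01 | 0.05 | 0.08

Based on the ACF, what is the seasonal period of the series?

The largest autocorrelation is r_7 = 0.57; the remaining lags stay at or below 0.27.
The dominant spike at lag 7 indicates a seasonal period of 7.

7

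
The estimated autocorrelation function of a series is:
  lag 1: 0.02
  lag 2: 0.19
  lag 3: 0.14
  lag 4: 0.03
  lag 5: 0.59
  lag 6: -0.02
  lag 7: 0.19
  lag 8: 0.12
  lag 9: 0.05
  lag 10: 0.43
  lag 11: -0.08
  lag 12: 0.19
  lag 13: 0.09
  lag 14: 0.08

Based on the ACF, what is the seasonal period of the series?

5

The largest autocorrelation is r_5 = 0.59, with a weaker echo at lag 10 (0.43); the remaining lags stay at or below 0.19.
The dominant spike at lag 5 indicates a seasonal period of 5.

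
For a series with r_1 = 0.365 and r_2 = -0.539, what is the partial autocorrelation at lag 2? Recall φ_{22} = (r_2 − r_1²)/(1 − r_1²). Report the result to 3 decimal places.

φ_{22} = (r_2 − r_1²) / (1 − r_1²)
r_1² = (0.365)² = 0.133225
Numerator = -0.539 − 0.1332 = -0.6722; denominator = 1 − 0.1332 = 0.8668
φ_{22} = -0.6722 / 0.8668 = -0.776

-0.776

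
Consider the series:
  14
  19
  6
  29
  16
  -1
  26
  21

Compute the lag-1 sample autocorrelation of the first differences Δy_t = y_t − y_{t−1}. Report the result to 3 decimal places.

First differences Δy: 5, -13, 23, -13, -17, 27, -5
Mean of differences = 1.0000
Numerator Σ(Δy_t−Δȳ)(Δy_{t+1}−Δȳ) = -1044.0000
Denominator Σ(Δy_t−Δȳ)² = 1928.0000
r_1(Δy) = -1044.0000 / 1928.0000 = -0.541

-0.541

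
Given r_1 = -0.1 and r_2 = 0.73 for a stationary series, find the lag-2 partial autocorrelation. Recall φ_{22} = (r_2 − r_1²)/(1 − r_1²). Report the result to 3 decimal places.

0.727

φ_{22} = (r_2 − r_1²) / (1 − r_1²)
r_1² = (-0.1)² = 0.01
Numerator = 0.73 − 0.0100 = 0.7200; denominator = 1 − 0.0100 = 0.9900
φ_{22} = 0.7200 / 0.9900 = 0.727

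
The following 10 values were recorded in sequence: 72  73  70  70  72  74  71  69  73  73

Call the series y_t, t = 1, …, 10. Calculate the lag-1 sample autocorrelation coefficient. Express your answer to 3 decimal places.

Mean ȳ = (72 + 73 + 70 + 70 + 72 + 74 + 71 + 69 + 73 + 73)/10 = 71.7000
Numerator Σ_{t=1}^{9}(y_t−ȳ)(y_{t+1}−ȳ) = -0.2900
Denominator Σ(y_t−ȳ)² = 24.1000
r_1 = -0.2900 / 24.1000 = -0.012

-0.012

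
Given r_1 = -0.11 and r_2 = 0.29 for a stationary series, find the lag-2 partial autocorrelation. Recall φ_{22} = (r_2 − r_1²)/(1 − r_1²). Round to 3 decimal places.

φ_{22} = (r_2 − r_1²) / (1 − r_1²)
r_1² = (-0.11)² = 0.0121
Numerator = 0.29 − 0.0121 = 0.2779; denominator = 1 − 0.0121 = 0.9879
φ_{22} = 0.2779 / 0.9879 = 0.281

0.281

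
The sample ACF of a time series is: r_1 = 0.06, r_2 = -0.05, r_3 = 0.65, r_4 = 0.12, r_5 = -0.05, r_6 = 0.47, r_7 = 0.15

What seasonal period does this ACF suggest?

3

The largest autocorrelation is r_3 = 0.65, with a weaker echo at lag 6 (0.47); the remaining lags stay at or below 0.15.
The dominant spike at lag 3 indicates a seasonal period of 3.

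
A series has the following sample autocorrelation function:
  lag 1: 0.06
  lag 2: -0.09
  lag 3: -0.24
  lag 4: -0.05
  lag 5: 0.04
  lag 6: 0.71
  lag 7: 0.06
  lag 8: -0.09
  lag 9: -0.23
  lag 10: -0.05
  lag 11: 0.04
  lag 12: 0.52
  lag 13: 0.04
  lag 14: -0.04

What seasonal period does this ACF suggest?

6

The largest autocorrelation is r_6 = 0.71, with a weaker echo at lag 12 (0.52); the remaining lags stay at or below 0.06.
The dominant spike at lag 6 indicates a seasonal period of 6.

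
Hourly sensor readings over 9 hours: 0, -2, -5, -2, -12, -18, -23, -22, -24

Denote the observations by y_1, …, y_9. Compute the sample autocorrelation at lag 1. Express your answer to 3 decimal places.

0.700

Mean ȳ = (0 − 2 − 5 − 2 − 12 − 18 − 23 − 22 − 24)/9 = -12.0000
Numerator Σ_{t=1}^{8}(y_t−ȳ)(y_{t+1}−ȳ) = 556.0000
Denominator Σ(y_t−ȳ)² = 794.0000
r_1 = 556.0000 / 794.0000 = 0.700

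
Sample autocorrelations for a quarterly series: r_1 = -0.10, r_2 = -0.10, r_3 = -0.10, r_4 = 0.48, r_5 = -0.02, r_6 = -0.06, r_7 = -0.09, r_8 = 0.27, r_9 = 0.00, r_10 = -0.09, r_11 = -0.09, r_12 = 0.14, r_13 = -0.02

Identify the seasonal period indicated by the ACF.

4

The largest autocorrelation is r_4 = 0.48, with a weaker echo at lag 8 (0.27); the remaining lags stay at or below 0.14.
The dominant spike at lag 4 indicates a seasonal period of 4.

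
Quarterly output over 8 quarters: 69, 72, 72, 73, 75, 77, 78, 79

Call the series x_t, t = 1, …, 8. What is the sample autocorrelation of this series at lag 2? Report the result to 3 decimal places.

0.302

Mean x̄ = (69 + 72 + 72 + 73 + 75 + 77 + 78 + 79)/8 = 74.3750
Deviations from mean: -5.3750, -2.3750, -2.3750, -1.3750, 0.6250, 2.6250, 3.6250, 4.6250
Numerator Σ_{t=1}^{6}(x_t−x̄)(x_{t+2}−x̄) = 25.3438
Denominator Σ(x_t−x̄)² = 83.8750
r_2 = 25.3438 / 83.8750 = 0.302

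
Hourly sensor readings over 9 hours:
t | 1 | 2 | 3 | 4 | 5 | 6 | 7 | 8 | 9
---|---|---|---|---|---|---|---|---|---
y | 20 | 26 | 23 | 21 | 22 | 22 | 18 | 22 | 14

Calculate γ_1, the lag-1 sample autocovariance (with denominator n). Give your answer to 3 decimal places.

-0.693

Mean ȳ = (20 + 26 + 23 + 21 + 22 + 22 + 18 + 22 + 14)/9 = 20.8889
Σ_{t=1}^{8}(y_t−ȳ)(y_{t+1}−ȳ) = -6.2346
γ_1 = -6.2346 / 9 = -0.693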